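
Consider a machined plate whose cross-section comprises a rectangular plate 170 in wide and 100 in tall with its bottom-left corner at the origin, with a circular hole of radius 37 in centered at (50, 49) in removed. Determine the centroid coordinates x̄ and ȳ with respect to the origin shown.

plate: A = 170 × 100 = 17000.00, centroid at (85.00, 50.00).
hole: A = −π·37² = -4300.84, centroid at (50.00, 49.00).
ΣA = 12699.16 in²
ΣAx̄ = (17000.00)(85.00) + (-4300.84)(50.00) = 1229957.98 in³
ΣAȳ = (17000.00)(50.00) + (-4300.84)(49.00) = 639258.82 in³
x̄ = 1229957.98 / 12699.16 = 96.85 in
ȳ = 639258.82 / 12699.16 = 50.34 in

x̄ = 96.85 in, ȳ = 50.34 in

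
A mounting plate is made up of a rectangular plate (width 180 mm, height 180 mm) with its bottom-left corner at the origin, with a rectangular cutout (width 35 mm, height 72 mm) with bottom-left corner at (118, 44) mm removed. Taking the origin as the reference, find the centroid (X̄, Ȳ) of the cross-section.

X̄ = 86.16 mm, Ȳ = 90.84 mm

plate: A = 180 × 180 = 32400.00, centroid at (90.00, 90.00).
hole: A = −(35 × 72) = -2520.00, centroid at (135.50, 80.00).
ΣA = 29880.00 mm², ΣAX̄ = 2574540.00 mm³, ΣAȲ = 2714400.00 mm³.
X̄ = 2574540.00/29880.00 = 86.16 mm; Ȳ = 2714400.00/29880.00 = 90.84 mm.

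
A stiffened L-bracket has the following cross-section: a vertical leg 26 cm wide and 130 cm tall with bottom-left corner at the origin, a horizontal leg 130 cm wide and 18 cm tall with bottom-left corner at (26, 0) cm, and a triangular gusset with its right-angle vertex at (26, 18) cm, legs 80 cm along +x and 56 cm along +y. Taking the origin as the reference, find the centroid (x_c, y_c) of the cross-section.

vertical leg: A = 26 × 130 = 3380.00, centroid at (13.00, 65.00).
horizontal leg: A = 130 × 18 = 2340.00, centroid at (91.00, 9.00).
gusset: A = ½·80·56 = 2240.00, centroid at (52.67, 36.67).
ΣA = 7960.00 cm², ΣAx_c = 374853.33 cm³, ΣAy_c = 322893.33 cm³.
x_c = 374853.33/7960.00 = 47.09 cm; y_c = 322893.33/7960.00 = 40.56 cm.

x_c = 47.09 cm, y_c = 40.56 cm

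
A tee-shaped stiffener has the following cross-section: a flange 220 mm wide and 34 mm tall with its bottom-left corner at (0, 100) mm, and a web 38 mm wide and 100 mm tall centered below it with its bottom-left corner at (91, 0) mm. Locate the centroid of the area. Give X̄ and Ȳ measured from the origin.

X̄ = 110.00 mm, Ȳ = 94.43 mm

web: A = 38 × 100 = 3800.00, centroid at (110.00, 50.00).
flange: A = 220 × 34 = 7480.00, centroid at (110.00, 117.00).
ΣA = 11280.00 mm²
ΣAX̄ = (3800.00)(110.00) + (7480.00)(110.00) = 1240800.00 mm³
ΣAȲ = (3800.00)(50.00) + (7480.00)(117.00) = 1065160.00 mm³
X̄ = 1240800.00 / 11280.00 = 110.00 mm
Ȳ = 1065160.00 / 11280.00 = 94.43 mm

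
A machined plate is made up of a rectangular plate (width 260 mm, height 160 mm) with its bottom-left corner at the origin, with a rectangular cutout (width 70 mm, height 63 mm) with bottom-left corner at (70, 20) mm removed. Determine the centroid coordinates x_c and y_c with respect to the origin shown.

x_c = 132.96 mm, y_c = 83.38 mm

plate: A = 260 × 160 = 41600.00, centroid at (130.00, 80.00).
hole: A = −(70 × 63) = -4410.00, centroid at (105.00, 51.50).
ΣA = 37190.00 mm², ΣAx_c = 4944950.00 mm³, ΣAy_c = 3100885.00 mm³.
x_c = 4944950.00/37190.00 = 132.96 mm; y_c = 3100885.00/37190.00 = 83.38 mm.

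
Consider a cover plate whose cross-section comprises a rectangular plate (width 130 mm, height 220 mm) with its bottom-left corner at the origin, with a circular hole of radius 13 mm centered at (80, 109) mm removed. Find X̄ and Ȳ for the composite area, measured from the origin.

X̄ = 64.72 mm, Ȳ = 110.02 mm

plate: A = 130 × 220 = 28600.00, centroid at (65.00, 110.00).
hole: A = −π·13² = -530.93, centroid at (80.00, 109.00).
ΣA = 28069.07 mm², ΣAX̄ = 1816525.67 mm³, ΣAȲ = 3088128.72 mm³.
X̄ = 1816525.67/28069.07 = 64.72 mm; Ȳ = 3088128.72/28069.07 = 110.02 mm.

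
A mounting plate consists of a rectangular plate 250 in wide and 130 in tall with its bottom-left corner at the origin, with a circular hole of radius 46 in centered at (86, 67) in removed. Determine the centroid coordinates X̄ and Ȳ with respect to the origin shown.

plate: A = 250 × 130 = 32500.00, centroid at (125.00, 65.00).
hole: A = −π·46² = -6647.61, centroid at (86.00, 67.00).
ΣA = 25852.39 in², ΣAX̄ = 3490805.54 in³, ΣAȲ = 1667110.13 in³.
X̄ = 3490805.54/25852.39 = 135.03 in; Ȳ = 1667110.13/25852.39 = 64.49 in.

X̄ = 135.03 in, Ȳ = 64.49 in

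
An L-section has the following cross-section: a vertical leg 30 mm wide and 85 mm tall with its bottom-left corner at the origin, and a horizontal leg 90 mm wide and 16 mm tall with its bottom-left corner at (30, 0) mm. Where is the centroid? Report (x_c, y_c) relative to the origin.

vertical leg: A = 30 × 85 = 2550.00, centroid at (15.00, 42.50).
horizontal leg: A = 90 × 16 = 1440.00, centroid at (75.00, 8.00).
ΣA = 3990.00 mm², ΣAx_c = 146250.00 mm³, ΣAy_c = 119895.00 mm³.
x_c = 146250.00/3990.00 = 36.65 mm; y_c = 119895.00/3990.00 = 30.05 mm.

x_c = 36.65 mm, y_c = 30.05 mm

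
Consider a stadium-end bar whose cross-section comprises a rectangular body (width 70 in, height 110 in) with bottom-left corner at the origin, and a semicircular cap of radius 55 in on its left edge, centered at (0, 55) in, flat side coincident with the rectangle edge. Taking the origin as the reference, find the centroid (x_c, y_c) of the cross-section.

rectangular body: A = 70 × 110 = 7700.00, centroid at (35.00, 55.00).
semicircular end: A = ½π·55² = 4751.66, centroid at (-23.34, 55.00).
ΣA = 12451.66 in², ΣAx_c = 158583.33 in³, ΣAy_c = 684841.24 in³.
x_c = 158583.33/12451.66 = 12.74 in; y_c = 684841.24/12451.66 = 55.00 in.

x_c = 12.74 in, y_c = 55.00 in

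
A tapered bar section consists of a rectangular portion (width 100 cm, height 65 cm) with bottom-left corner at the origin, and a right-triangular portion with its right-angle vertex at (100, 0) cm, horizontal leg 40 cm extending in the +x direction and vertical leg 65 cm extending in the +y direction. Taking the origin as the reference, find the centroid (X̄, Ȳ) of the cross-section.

X̄ = 60.56 cm, Ȳ = 30.69 cm

rectangular portion: A = 100 × 65 = 6500.00, centroid at (50.00, 32.50).
triangular portion: A = ½·40·65 = 1300.00, centroid at (113.33, 21.67).
ΣA = 7800.00 cm², ΣAX̄ = 472333.33 cm³, ΣAȲ = 239416.67 cm³.
X̄ = 472333.33/7800.00 = 60.56 cm; Ȳ = 239416.67/7800.00 = 30.69 cm.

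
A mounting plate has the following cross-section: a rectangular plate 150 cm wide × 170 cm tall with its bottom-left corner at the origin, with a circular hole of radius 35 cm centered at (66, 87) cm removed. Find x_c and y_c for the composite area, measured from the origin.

x_c = 76.60 cm, y_c = 84.64 cm

Part | A | x̄ᵢ | ȳᵢ | A·x̄ᵢ | A·ȳᵢ
plate | 25500.00 | 75.00 | 85.00 | 1912500.00 | 2167500.00
hole | -3848.45 | 66.00 | 87.00 | -253997.77 | -334815.24
Σ | 21651.55 |  |  | 1658502.23 | 1832684.76
x_c = 1658502.23 / 21651.55 = 76.60 cm
y_c = 1832684.76 / 21651.55 = 84.64 cm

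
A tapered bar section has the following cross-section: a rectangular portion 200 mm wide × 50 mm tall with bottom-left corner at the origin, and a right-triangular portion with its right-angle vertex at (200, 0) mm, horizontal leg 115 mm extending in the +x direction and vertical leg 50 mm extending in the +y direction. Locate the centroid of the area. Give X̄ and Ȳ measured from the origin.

X̄ = 130.89 mm, Ȳ = 23.14 mm

rectangular portion: A = 200 × 50 = 10000.00, centroid at (100.00, 25.00).
triangular portion: A = ½·115·50 = 2875.00, centroid at (238.33, 16.67).
ΣA = 12875.00 mm²
ΣAX̄ = (10000.00)(100.00) + (2875.00)(238.33) = 1685208.33 mm³
ΣAȲ = (10000.00)(25.00) + (2875.00)(16.67) = 297916.67 mm³
X̄ = 1685208.33 / 12875.00 = 130.89 mm
Ȳ = 297916.67 / 12875.00 = 23.14 mm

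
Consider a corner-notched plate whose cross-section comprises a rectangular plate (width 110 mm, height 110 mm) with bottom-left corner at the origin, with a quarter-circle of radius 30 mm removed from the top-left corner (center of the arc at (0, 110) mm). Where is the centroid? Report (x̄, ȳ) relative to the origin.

plate: A = 110 × 110 = 12100.00, centroid at (55.00, 55.00).
removed quarter-circle: A = −¼π·30² = -706.86, centroid at (12.73, 97.27).
ΣA = 11393.14 mm², ΣAx̄ = 656500.00 mm³, ΣAȳ = 596745.58 mm³.
x̄ = 656500.00/11393.14 = 57.62 mm; ȳ = 596745.58/11393.14 = 52.38 mm.

x̄ = 57.62 mm, ȳ = 52.38 mm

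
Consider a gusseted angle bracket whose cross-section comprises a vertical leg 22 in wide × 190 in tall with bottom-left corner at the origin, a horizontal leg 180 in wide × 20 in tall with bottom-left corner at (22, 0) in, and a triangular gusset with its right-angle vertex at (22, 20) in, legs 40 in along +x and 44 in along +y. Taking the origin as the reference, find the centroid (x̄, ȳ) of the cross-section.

vertical leg: A = 22 × 190 = 4180.00, centroid at (11.00, 95.00).
horizontal leg: A = 180 × 20 = 3600.00, centroid at (112.00, 10.00).
gusset: A = ½·40·44 = 880.00, centroid at (35.33, 34.67).
ΣA = 8660.00 in², ΣAx̄ = 480273.33 in³, ΣAȳ = 463606.67 in³.
x̄ = 480273.33/8660.00 = 55.46 in; ȳ = 463606.67/8660.00 = 53.53 in.

x̄ = 55.46 in, ȳ = 53.53 in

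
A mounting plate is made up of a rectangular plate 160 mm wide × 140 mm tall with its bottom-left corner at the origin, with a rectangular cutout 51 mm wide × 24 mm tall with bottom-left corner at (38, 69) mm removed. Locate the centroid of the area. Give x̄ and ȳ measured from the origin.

plate: A = 160 × 140 = 22400.00, centroid at (80.00, 70.00).
hole: A = −(51 × 24) = -1224.00, centroid at (63.50, 81.00).
ΣA = 21176.00 mm², ΣAx̄ = 1714276.00 mm³, ΣAȳ = 1468856.00 mm³.
x̄ = 1714276.00/21176.00 = 80.95 mm; ȳ = 1468856.00/21176.00 = 69.36 mm.

x̄ = 80.95 mm, ȳ = 69.36 mm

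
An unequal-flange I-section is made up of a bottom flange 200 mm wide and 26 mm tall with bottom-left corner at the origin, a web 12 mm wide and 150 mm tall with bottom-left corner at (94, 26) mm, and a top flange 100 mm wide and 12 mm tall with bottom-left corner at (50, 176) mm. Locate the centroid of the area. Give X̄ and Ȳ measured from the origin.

bottom flange: A = 200 × 26 = 5200.00, centroid at (100.00, 13.00).
web: A = 12 × 150 = 1800.00, centroid at (100.00, 101.00).
top flange: A = 100 × 12 = 1200.00, centroid at (100.00, 182.00).
ΣA = 8200.00 mm²
ΣAX̄ = (5200.00)(100.00) + (1800.00)(100.00) + (1200.00)(100.00) = 820000.00 mm³
ΣAȲ = (5200.00)(13.00) + (1800.00)(101.00) + (1200.00)(182.00) = 467800.00 mm³
X̄ = 820000.00 / 8200.00 = 100.00 mm
Ȳ = 467800.00 / 8200.00 = 57.05 mm

X̄ = 100.00 mm, Ȳ = 57.05 mm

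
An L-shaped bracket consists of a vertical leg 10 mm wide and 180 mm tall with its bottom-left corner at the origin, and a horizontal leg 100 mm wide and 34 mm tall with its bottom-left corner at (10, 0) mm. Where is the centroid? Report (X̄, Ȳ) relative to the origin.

vertical leg: A = 10 × 180 = 1800.00, centroid at (5.00, 90.00).
horizontal leg: A = 100 × 34 = 3400.00, centroid at (60.00, 17.00).
ΣA = 5200.00 mm²
ΣAX̄ = (1800.00)(5.00) + (3400.00)(60.00) = 213000.00 mm³
ΣAȲ = (1800.00)(90.00) + (3400.00)(17.00) = 219800.00 mm³
X̄ = 213000.00 / 5200.00 = 40.96 mm
Ȳ = 219800.00 / 5200.00 = 42.27 mm

X̄ = 40.96 mm, Ȳ = 42.27 mm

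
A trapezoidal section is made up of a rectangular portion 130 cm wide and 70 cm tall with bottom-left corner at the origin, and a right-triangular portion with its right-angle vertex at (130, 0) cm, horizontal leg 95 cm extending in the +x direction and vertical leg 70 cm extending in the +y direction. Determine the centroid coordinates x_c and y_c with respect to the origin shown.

x_c = 90.87 cm, y_c = 31.88 cm

rectangular portion: A = 130 × 70 = 9100.00, centroid at (65.00, 35.00).
triangular portion: A = ½·95·70 = 3325.00, centroid at (161.67, 23.33).
ΣA = 12425.00 cm²
ΣAx_c = (9100.00)(65.00) + (3325.00)(161.67) = 1129041.67 cm³
ΣAy_c = (9100.00)(35.00) + (3325.00)(23.33) = 396083.33 cm³
x_c = 1129041.67 / 12425.00 = 90.87 cm
y_c = 396083.33 / 12425.00 = 31.88 cm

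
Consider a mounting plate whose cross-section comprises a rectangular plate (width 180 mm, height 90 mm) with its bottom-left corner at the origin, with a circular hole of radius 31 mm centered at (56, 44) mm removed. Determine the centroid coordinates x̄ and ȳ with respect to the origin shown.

x̄ = 97.79 mm, ȳ = 45.23 mm

plate: A = 180 × 90 = 16200.00, centroid at (90.00, 45.00).
hole: A = −π·31² = -3019.07, centroid at (56.00, 44.00).
ΣA = 13180.93 mm², ΣAx̄ = 1288932.05 mm³, ΣAȳ = 596160.90 mm³.
x̄ = 1288932.05/13180.93 = 97.79 mm; ȳ = 596160.90/13180.93 = 45.23 mm.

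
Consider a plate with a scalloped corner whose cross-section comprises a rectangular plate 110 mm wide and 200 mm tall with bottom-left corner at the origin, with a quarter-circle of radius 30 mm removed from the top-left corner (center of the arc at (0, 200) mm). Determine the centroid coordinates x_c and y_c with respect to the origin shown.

Part | A | x̄ᵢ | ȳᵢ | A·x̄ᵢ | A·ȳᵢ
plate | 22000.00 | 55.00 | 100.00 | 1210000.00 | 2200000.00
removed quarter-circle | -706.86 | 12.73 | 187.27 | -9000.00 | -132371.67
Σ | 21293.14 |  |  | 1201000.00 | 2067628.33
x_c = 1201000.00 / 21293.14 = 56.40 mm
y_c = 2067628.33 / 21293.14 = 97.10 mm

x_c = 56.40 mm, y_c = 97.10 mm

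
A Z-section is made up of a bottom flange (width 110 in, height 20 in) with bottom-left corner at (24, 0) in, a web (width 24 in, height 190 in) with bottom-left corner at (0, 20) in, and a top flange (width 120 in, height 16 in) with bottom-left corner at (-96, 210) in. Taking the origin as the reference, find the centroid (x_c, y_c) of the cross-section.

x_c = 18.36 in, y_c = 111.17 in

bottom flange: A = 110 × 20 = 2200.00, centroid at (79.00, 10.00).
web: A = 24 × 190 = 4560.00, centroid at (12.00, 115.00).
top flange: A = 120 × 16 = 1920.00, centroid at (-36.00, 218.00).
ΣA = 8680.00 in², ΣAx_c = 159400.00 in³, ΣAy_c = 964960.00 in³.
x_c = 159400.00/8680.00 = 18.36 in; y_c = 964960.00/8680.00 = 111.17 in.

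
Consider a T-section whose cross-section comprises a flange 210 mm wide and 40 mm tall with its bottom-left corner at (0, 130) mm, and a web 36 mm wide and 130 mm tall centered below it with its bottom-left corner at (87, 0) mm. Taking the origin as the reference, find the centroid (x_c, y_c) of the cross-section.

x_c = 105.00 mm, y_c = 119.59 mm

Part | A | x̄ᵢ | ȳᵢ | A·x̄ᵢ | A·ȳᵢ
web | 4680.00 | 105.00 | 65.00 | 491400.00 | 304200.00
flange | 8400.00 | 105.00 | 150.00 | 882000.00 | 1260000.00
Σ | 13080.00 |  |  | 1373400.00 | 1564200.00
x_c = 1373400.00 / 13080.00 = 105.00 mm
y_c = 1564200.00 / 13080.00 = 119.59 mm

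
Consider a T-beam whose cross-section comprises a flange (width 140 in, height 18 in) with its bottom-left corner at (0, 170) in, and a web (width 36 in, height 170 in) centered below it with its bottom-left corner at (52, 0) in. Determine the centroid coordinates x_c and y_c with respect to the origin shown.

x_c = 70.00 in, y_c = 112.42 in

web: A = 36 × 170 = 6120.00, centroid at (70.00, 85.00).
flange: A = 140 × 18 = 2520.00, centroid at (70.00, 179.00).
ΣA = 8640.00 in², ΣAx_c = 604800.00 in³, ΣAy_c = 971280.00 in³.
x_c = 604800.00/8640.00 = 70.00 in; y_c = 971280.00/8640.00 = 112.42 in.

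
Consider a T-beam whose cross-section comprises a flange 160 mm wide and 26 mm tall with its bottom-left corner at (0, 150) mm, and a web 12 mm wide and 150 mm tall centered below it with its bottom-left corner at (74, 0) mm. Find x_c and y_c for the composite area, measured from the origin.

web: A = 12 × 150 = 1800.00, centroid at (80.00, 75.00).
flange: A = 160 × 26 = 4160.00, centroid at (80.00, 163.00).
ΣA = 5960.00 mm², ΣAx_c = 476800.00 mm³, ΣAy_c = 813080.00 mm³.
x_c = 476800.00/5960.00 = 80.00 mm; y_c = 813080.00/5960.00 = 136.42 mm.

x_c = 80.00 mm, y_c = 136.42 mm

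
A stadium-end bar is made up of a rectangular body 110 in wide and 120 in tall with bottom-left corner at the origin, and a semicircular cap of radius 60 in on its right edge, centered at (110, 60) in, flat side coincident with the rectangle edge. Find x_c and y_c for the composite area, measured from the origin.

x_c = 79.13 in, y_c = 60.00 in

Part | A | x̄ᵢ | ȳᵢ | A·x̄ᵢ | A·ȳᵢ
rectangular body | 13200.00 | 55.00 | 60.00 | 726000.00 | 792000.00
semicircular end | 5654.87 | 135.46 | 60.00 | 766035.35 | 339292.01
Σ | 18854.87 |  |  | 1492035.35 | 1131292.01
x_c = 1492035.35 / 18854.87 = 79.13 in
y_c = 1131292.01 / 18854.87 = 60.00 in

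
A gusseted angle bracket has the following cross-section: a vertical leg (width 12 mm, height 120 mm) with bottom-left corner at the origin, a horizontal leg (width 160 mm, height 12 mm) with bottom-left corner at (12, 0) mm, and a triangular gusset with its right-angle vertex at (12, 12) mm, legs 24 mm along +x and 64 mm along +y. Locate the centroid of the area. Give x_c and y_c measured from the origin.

x_c = 48.60 mm, y_c = 29.92 mm

Part | A | x̄ᵢ | ȳᵢ | A·x̄ᵢ | A·ȳᵢ
vertical leg | 1440.00 | 6.00 | 60.00 | 8640.00 | 86400.00
horizontal leg | 1920.00 | 92.00 | 6.00 | 176640.00 | 11520.00
gusset | 768.00 | 20.00 | 33.33 | 15360.00 | 25600.00
Σ | 4128.00 |  |  | 200640.00 | 123520.00
x_c = 200640.00 / 4128.00 = 48.60 mm
y_c = 123520.00 / 4128.00 = 29.92 mm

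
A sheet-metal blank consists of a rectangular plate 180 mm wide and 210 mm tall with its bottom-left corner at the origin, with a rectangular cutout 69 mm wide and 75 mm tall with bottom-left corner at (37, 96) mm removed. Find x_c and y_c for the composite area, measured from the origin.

plate: A = 180 × 210 = 37800.00, centroid at (90.00, 105.00).
hole: A = −(69 × 75) = -5175.00, centroid at (71.50, 133.50).
ΣA = 32625.00 mm², ΣAx_c = 3031987.50 mm³, ΣAy_c = 3278137.50 mm³.
x_c = 3031987.50/32625.00 = 92.93 mm; y_c = 3278137.50/32625.00 = 100.48 mm.

x_c = 92.93 mm, y_c = 100.48 mm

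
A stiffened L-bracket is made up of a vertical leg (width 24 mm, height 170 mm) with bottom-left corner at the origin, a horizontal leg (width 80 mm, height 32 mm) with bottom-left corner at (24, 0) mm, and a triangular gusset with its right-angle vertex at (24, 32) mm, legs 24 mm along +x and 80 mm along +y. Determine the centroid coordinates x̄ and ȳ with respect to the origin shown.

vertical leg: A = 24 × 170 = 4080.00, centroid at (12.00, 85.00).
horizontal leg: A = 80 × 32 = 2560.00, centroid at (64.00, 16.00).
gusset: A = ½·24·80 = 960.00, centroid at (32.00, 58.67).
ΣA = 7600.00 mm², ΣAx̄ = 243520.00 mm³, ΣAȳ = 444080.00 mm³.
x̄ = 243520.00/7600.00 = 32.04 mm; ȳ = 444080.00/7600.00 = 58.43 mm.

x̄ = 32.04 mm, ȳ = 58.43 mm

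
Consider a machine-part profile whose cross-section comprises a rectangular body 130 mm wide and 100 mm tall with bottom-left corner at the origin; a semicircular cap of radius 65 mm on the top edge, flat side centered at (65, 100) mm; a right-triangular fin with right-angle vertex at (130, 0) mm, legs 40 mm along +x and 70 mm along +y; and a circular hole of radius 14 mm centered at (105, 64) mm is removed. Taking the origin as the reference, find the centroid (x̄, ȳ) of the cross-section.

rectangular body: A = 130 × 100 = 13000.00, centroid at (65.00, 50.00).
semicircular top: A = ½π·65² = 6636.61, centroid at (65.00, 127.59).
triangular fin: A = ½·40·70 = 1400.00, centroid at (143.33, 23.33).
hole: A = −π·14² = -615.75, centroid at (105.00, 64.00).
ΣA = 20420.86 mm²
ΣAx̄ = (13000.00)(65.00) + (6636.61)(65.00) + (1400.00)(143.33) + (-615.75)(105.00) = 1412392.63 mm³
ΣAȳ = (13000.00)(50.00) + (6636.61)(127.59) + (1400.00)(23.33) + (-615.75)(64.00) = 1490003.31 mm³
x̄ = 1412392.63 / 20420.86 = 69.16 mm
ȳ = 1490003.31 / 20420.86 = 72.96 mm

x̄ = 69.16 mm, ȳ = 72.96 mm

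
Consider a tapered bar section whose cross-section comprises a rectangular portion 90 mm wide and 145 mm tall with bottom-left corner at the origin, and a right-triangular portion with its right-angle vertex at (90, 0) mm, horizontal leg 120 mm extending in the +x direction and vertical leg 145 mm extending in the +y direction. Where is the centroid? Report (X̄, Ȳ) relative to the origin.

Part | A | x̄ᵢ | ȳᵢ | A·x̄ᵢ | A·ȳᵢ
rectangular portion | 13050.00 | 45.00 | 72.50 | 587250.00 | 946125.00
triangular portion | 8700.00 | 130.00 | 48.33 | 1131000.00 | 420500.00
Σ | 21750.00 |  |  | 1718250.00 | 1366625.00
X̄ = 1718250.00 / 21750.00 = 79.00 mm
Ȳ = 1366625.00 / 21750.00 = 62.83 mm

X̄ = 79.00 mm, Ȳ = 62.83 mm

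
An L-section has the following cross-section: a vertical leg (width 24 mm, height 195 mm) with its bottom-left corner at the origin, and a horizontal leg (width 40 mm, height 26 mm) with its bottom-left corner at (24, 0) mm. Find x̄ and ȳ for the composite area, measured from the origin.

Part | A | x̄ᵢ | ȳᵢ | A·x̄ᵢ | A·ȳᵢ
vertical leg | 4680.00 | 12.00 | 97.50 | 56160.00 | 456300.00
horizontal leg | 1040.00 | 44.00 | 13.00 | 45760.00 | 13520.00
Σ | 5720.00 |  |  | 101920.00 | 469820.00
x̄ = 101920.00 / 5720.00 = 17.82 mm
ȳ = 469820.00 / 5720.00 = 82.14 mm

x̄ = 17.82 mm, ȳ = 82.14 mm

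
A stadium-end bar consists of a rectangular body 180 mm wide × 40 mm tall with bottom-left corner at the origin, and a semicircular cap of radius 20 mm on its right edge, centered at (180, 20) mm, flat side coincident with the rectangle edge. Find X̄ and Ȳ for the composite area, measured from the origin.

X̄ = 97.90 mm, Ȳ = 20.00 mm

rectangular body: A = 180 × 40 = 7200.00, centroid at (90.00, 20.00).
semicircular end: A = ½π·20² = 628.32, centroid at (188.49, 20.00).
ΣA = 7828.32 mm²
ΣAX̄ = (7200.00)(90.00) + (628.32)(188.49) = 766430.67 mm³
ΣAȲ = (7200.00)(20.00) + (628.32)(20.00) = 156566.37 mm³
X̄ = 766430.67 / 7828.32 = 97.90 mm
Ȳ = 156566.37 / 7828.32 = 20.00 mm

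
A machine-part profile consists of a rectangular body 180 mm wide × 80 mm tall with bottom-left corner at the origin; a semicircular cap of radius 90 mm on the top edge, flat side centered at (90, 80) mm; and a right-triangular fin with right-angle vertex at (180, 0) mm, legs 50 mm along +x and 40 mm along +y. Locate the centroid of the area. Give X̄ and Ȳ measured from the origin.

X̄ = 93.79 mm, Ȳ = 74.43 mm

rectangular body: A = 180 × 80 = 14400.00, centroid at (90.00, 40.00).
semicircular top: A = ½π·90² = 12723.45, centroid at (90.00, 118.20).
triangular fin: A = ½·50·40 = 1000.00, centroid at (196.67, 13.33).
ΣA = 28123.45 mm²
ΣAX̄ = (14400.00)(90.00) + (12723.45)(90.00) + (1000.00)(196.67) = 2637777.19 mm³
ΣAȲ = (14400.00)(40.00) + (12723.45)(118.20) + (1000.00)(13.33) = 2093209.35 mm³
X̄ = 2637777.19 / 28123.45 = 93.79 mm
Ȳ = 2093209.35 / 28123.45 = 74.43 mm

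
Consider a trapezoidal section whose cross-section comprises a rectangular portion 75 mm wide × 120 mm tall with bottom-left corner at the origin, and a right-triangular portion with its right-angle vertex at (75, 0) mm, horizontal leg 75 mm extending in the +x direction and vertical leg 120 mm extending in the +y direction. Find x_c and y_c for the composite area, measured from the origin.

x_c = 58.33 mm, y_c = 53.33 mm

rectangular portion: A = 75 × 120 = 9000.00, centroid at (37.50, 60.00).
triangular portion: A = ½·75·120 = 4500.00, centroid at (100.00, 40.00).
ΣA = 13500.00 mm²
ΣAx_c = (9000.00)(37.50) + (4500.00)(100.00) = 787500.00 mm³
ΣAy_c = (9000.00)(60.00) + (4500.00)(40.00) = 720000.00 mm³
x_c = 787500.00 / 13500.00 = 58.33 mm
y_c = 720000.00 / 13500.00 = 53.33 mm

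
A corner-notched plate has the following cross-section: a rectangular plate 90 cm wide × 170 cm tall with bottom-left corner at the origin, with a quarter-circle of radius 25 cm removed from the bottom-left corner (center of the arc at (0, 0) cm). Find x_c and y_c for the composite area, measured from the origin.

plate: A = 90 × 170 = 15300.00, centroid at (45.00, 85.00).
removed quarter-circle: A = −¼π·25² = -490.87, centroid at (10.61, 10.61).
ΣA = 14809.13 cm², ΣAx_c = 683291.67 cm³, ΣAy_c = 1295291.67 cm³.
x_c = 683291.67/14809.13 = 46.14 cm; y_c = 1295291.67/14809.13 = 87.47 cm.

x_c = 46.14 cm, y_c = 87.47 cm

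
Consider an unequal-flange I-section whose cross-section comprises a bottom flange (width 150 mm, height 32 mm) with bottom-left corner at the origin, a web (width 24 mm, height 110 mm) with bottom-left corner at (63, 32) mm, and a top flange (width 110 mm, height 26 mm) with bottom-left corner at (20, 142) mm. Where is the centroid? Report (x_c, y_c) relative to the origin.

Part | A | x̄ᵢ | ȳᵢ | A·x̄ᵢ | A·ȳᵢ
bottom flange | 4800.00 | 75.00 | 16.00 | 360000.00 | 76800.00
web | 2640.00 | 75.00 | 87.00 | 198000.00 | 229680.00
top flange | 2860.00 | 75.00 | 155.00 | 214500.00 | 443300.00
Σ | 10300.00 |  |  | 772500.00 | 749780.00
x_c = 772500.00 / 10300.00 = 75.00 mm
y_c = 749780.00 / 10300.00 = 72.79 mm

x_c = 75.00 mm, y_c = 72.79 mm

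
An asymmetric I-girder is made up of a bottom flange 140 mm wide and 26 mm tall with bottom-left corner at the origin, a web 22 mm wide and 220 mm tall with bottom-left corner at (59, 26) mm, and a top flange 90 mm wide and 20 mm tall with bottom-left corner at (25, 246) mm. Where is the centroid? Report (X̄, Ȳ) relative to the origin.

bottom flange: A = 140 × 26 = 3640.00, centroid at (70.00, 13.00).
web: A = 22 × 220 = 4840.00, centroid at (70.00, 136.00).
top flange: A = 90 × 20 = 1800.00, centroid at (70.00, 256.00).
ΣA = 10280.00 mm²
ΣAX̄ = (3640.00)(70.00) + (4840.00)(70.00) + (1800.00)(70.00) = 719600.00 mm³
ΣAȲ = (3640.00)(13.00) + (4840.00)(136.00) + (1800.00)(256.00) = 1166360.00 mm³
X̄ = 719600.00 / 10280.00 = 70.00 mm
Ȳ = 1166360.00 / 10280.00 = 113.46 mm

X̄ = 70.00 mm, Ȳ = 113.46 mm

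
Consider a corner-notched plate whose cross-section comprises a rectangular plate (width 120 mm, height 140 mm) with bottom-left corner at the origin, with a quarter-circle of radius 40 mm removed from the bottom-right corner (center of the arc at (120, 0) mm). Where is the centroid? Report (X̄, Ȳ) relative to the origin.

X̄ = 56.52 mm, Ȳ = 74.29 mm

plate: A = 120 × 140 = 16800.00, centroid at (60.00, 70.00).
removed quarter-circle: A = −¼π·40² = -1256.64, centroid at (103.02, 16.98).
ΣA = 15543.36 mm²
ΣAX̄ = (16800.00)(60.00) + (-1256.64)(103.02) = 878536.89 mm³
ΣAȲ = (16800.00)(70.00) + (-1256.64)(16.98) = 1154666.67 mm³
X̄ = 878536.89 / 15543.36 = 56.52 mm
Ȳ = 1154666.67 / 15543.36 = 74.29 mm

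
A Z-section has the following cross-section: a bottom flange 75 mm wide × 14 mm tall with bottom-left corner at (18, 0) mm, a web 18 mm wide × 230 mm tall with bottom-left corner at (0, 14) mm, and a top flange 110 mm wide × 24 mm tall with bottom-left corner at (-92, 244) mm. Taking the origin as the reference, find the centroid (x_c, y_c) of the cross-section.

x_c = -0.27 mm, y_c = 155.46 mm

bottom flange: A = 75 × 14 = 1050.00, centroid at (55.50, 7.00).
web: A = 18 × 230 = 4140.00, centroid at (9.00, 129.00).
top flange: A = 110 × 24 = 2640.00, centroid at (-37.00, 256.00).
ΣA = 7830.00 mm²
ΣAx_c = (1050.00)(55.50) + (4140.00)(9.00) + (2640.00)(-37.00) = -2145.00 mm³
ΣAy_c = (1050.00)(7.00) + (4140.00)(129.00) + (2640.00)(256.00) = 1217250.00 mm³
x_c = -2145.00 / 7830.00 = -0.27 mm
y_c = 1217250.00 / 7830.00 = 155.46 mm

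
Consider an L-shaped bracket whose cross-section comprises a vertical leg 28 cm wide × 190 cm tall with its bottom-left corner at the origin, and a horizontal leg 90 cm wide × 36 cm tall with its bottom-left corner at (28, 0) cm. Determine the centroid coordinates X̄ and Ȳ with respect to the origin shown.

vertical leg: A = 28 × 190 = 5320.00, centroid at (14.00, 95.00).
horizontal leg: A = 90 × 36 = 3240.00, centroid at (73.00, 18.00).
ΣA = 8560.00 cm²
ΣAX̄ = (5320.00)(14.00) + (3240.00)(73.00) = 311000.00 cm³
ΣAȲ = (5320.00)(95.00) + (3240.00)(18.00) = 563720.00 cm³
X̄ = 311000.00 / 8560.00 = 36.33 cm
Ȳ = 563720.00 / 8560.00 = 65.86 cm

X̄ = 36.33 cm, Ȳ = 65.86 cm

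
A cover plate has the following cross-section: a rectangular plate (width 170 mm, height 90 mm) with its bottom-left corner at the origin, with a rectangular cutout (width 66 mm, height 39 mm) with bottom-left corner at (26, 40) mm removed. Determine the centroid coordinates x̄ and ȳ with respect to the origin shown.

x̄ = 90.26 mm, ȳ = 42.07 mm

Part | A | x̄ᵢ | ȳᵢ | A·x̄ᵢ | A·ȳᵢ
plate | 15300.00 | 85.00 | 45.00 | 1300500.00 | 688500.00
hole | -2574.00 | 59.00 | 59.50 | -151866.00 | -153153.00
Σ | 12726.00 |  |  | 1148634.00 | 535347.00
x̄ = 1148634.00 / 12726.00 = 90.26 mm
ȳ = 535347.00 / 12726.00 = 42.07 mm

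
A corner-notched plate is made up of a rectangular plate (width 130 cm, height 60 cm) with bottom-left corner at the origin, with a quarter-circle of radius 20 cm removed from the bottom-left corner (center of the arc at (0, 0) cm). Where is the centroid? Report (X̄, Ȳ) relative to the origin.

X̄ = 67.37 cm, Ȳ = 30.90 cm

plate: A = 130 × 60 = 7800.00, centroid at (65.00, 30.00).
removed quarter-circle: A = −¼π·20² = -314.16, centroid at (8.49, 8.49).
ΣA = 7485.84 cm²
ΣAX̄ = (7800.00)(65.00) + (-314.16)(8.49) = 504333.33 cm³
ΣAȲ = (7800.00)(30.00) + (-314.16)(8.49) = 231333.33 cm³
X̄ = 504333.33 / 7485.84 = 67.37 cm
Ȳ = 231333.33 / 7485.84 = 30.90 cm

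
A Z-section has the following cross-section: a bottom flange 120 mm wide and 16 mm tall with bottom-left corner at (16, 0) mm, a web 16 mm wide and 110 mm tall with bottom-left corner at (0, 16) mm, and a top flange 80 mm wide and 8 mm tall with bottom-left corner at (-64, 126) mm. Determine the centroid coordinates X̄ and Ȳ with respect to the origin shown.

Part | A | x̄ᵢ | ȳᵢ | A·x̄ᵢ | A·ȳᵢ
bottom flange | 1920.00 | 76.00 | 8.00 | 145920.00 | 15360.00
web | 1760.00 | 8.00 | 71.00 | 14080.00 | 124960.00
top flange | 640.00 | -24.00 | 130.00 | -15360.00 | 83200.00
Σ | 4320.00 |  |  | 144640.00 | 223520.00
X̄ = 144640.00 / 4320.00 = 33.48 mm
Ȳ = 223520.00 / 4320.00 = 51.74 mm

X̄ = 33.48 mm, Ȳ = 51.74 mm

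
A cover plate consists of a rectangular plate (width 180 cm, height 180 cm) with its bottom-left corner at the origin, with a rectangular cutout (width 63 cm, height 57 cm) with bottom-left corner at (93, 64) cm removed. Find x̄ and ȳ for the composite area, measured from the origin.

plate: A = 180 × 180 = 32400.00, centroid at (90.00, 90.00).
hole: A = −(63 × 57) = -3591.00, centroid at (124.50, 92.50).
ΣA = 28809.00 cm²
ΣAx̄ = (32400.00)(90.00) + (-3591.00)(124.50) = 2468920.50 cm³
ΣAȳ = (32400.00)(90.00) + (-3591.00)(92.50) = 2583832.50 cm³
x̄ = 2468920.50 / 28809.00 = 85.70 cm
ȳ = 2583832.50 / 28809.00 = 89.69 cm

x̄ = 85.70 cm, ȳ = 89.69 cm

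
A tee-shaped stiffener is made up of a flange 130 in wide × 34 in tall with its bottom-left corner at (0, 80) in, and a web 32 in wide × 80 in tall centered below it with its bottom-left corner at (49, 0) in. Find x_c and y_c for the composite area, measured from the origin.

Part | A | x̄ᵢ | ȳᵢ | A·x̄ᵢ | A·ȳᵢ
web | 2560.00 | 65.00 | 40.00 | 166400.00 | 102400.00
flange | 4420.00 | 65.00 | 97.00 | 287300.00 | 428740.00
Σ | 6980.00 |  |  | 453700.00 | 531140.00
x_c = 453700.00 / 6980.00 = 65.00 in
y_c = 531140.00 / 6980.00 = 76.09 in

x_c = 65.00 in, y_c = 76.09 in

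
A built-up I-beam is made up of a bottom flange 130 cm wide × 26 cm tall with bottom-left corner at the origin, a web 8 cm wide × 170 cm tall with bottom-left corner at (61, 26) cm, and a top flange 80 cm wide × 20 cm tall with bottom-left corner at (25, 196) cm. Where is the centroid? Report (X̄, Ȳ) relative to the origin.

Part | A | x̄ᵢ | ȳᵢ | A·x̄ᵢ | A·ȳᵢ
bottom flange | 3380.00 | 65.00 | 13.00 | 219700.00 | 43940.00
web | 1360.00 | 65.00 | 111.00 | 88400.00 | 150960.00
top flange | 1600.00 | 65.00 | 206.00 | 104000.00 | 329600.00
Σ | 6340.00 |  |  | 412100.00 | 524500.00
X̄ = 412100.00 / 6340.00 = 65.00 cm
Ȳ = 524500.00 / 6340.00 = 82.73 cm

X̄ = 65.00 cm, Ȳ = 82.73 cm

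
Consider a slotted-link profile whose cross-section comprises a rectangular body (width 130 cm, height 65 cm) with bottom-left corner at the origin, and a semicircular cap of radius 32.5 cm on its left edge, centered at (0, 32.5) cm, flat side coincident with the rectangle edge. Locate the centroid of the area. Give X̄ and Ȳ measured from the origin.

rectangular body: A = 130 × 65 = 8450.00, centroid at (65.00, 32.50).
semicircular end: A = ½π·32.5² = 1659.15, centroid at (-13.79, 32.50).
ΣA = 10109.15 cm²
ΣAX̄ = (8450.00)(65.00) + (1659.15)(-13.79) = 526364.58 cm³
ΣAȲ = (8450.00)(32.50) + (1659.15)(32.50) = 328547.49 cm³
X̄ = 526364.58 / 10109.15 = 52.07 cm
Ȳ = 328547.49 / 10109.15 = 32.50 cm

X̄ = 52.07 cm, Ȳ = 32.50 cm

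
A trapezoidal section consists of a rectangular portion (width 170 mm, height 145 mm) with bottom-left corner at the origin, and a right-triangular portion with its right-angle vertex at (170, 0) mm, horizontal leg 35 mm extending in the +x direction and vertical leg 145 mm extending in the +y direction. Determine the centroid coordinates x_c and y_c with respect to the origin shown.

x_c = 94.02 mm, y_c = 70.24 mm

rectangular portion: A = 170 × 145 = 24650.00, centroid at (85.00, 72.50).
triangular portion: A = ½·35·145 = 2537.50, centroid at (181.67, 48.33).
ΣA = 27187.50 mm², ΣAx_c = 2556229.17 mm³, ΣAy_c = 1909770.83 mm³.
x_c = 2556229.17/27187.50 = 94.02 mm; y_c = 1909770.83/27187.50 = 70.24 mm.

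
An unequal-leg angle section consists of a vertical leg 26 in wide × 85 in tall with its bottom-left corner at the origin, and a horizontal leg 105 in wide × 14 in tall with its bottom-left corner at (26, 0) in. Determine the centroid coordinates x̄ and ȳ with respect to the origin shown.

vertical leg: A = 26 × 85 = 2210.00, centroid at (13.00, 42.50).
horizontal leg: A = 105 × 14 = 1470.00, centroid at (78.50, 7.00).
ΣA = 3680.00 in², ΣAx̄ = 144125.00 in³, ΣAȳ = 104215.00 in³.
x̄ = 144125.00/3680.00 = 39.16 in; ȳ = 104215.00/3680.00 = 28.32 in.

x̄ = 39.16 in, ȳ = 28.32 in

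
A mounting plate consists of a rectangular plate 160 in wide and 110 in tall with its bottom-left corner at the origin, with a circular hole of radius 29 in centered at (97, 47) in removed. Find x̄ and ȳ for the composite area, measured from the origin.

x̄ = 77.00 in, ȳ = 56.41 in

plate: A = 160 × 110 = 17600.00, centroid at (80.00, 55.00).
hole: A = −π·29² = -2642.08, centroid at (97.00, 47.00).
ΣA = 14957.92 in², ΣAx̄ = 1151718.30 in³, ΣAȳ = 843822.27 in³.
x̄ = 1151718.30/14957.92 = 77.00 in; ȳ = 843822.27/14957.92 = 56.41 in.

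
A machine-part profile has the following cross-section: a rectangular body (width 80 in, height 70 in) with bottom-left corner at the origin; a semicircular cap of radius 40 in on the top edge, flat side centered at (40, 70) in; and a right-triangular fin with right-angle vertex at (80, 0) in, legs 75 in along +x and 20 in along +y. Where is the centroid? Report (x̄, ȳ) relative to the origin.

x̄ = 45.50 in, ȳ = 47.34 in

rectangular body: A = 80 × 70 = 5600.00, centroid at (40.00, 35.00).
semicircular top: A = ½π·40² = 2513.27, centroid at (40.00, 86.98).
triangular fin: A = ½·75·20 = 750.00, centroid at (105.00, 6.67).
ΣA = 8863.27 in²
ΣAx̄ = (5600.00)(40.00) + (2513.27)(40.00) + (750.00)(105.00) = 403280.96 in³
ΣAȳ = (5600.00)(35.00) + (2513.27)(86.98) + (750.00)(6.67) = 419595.86 in³
x̄ = 403280.96 / 8863.27 = 45.50 in
ȳ = 419595.86 / 8863.27 = 47.34 in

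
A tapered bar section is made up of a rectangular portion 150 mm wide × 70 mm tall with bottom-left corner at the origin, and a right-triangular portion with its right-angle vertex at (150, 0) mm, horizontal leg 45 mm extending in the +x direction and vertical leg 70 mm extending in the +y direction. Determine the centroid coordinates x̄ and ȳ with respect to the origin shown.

rectangular portion: A = 150 × 70 = 10500.00, centroid at (75.00, 35.00).
triangular portion: A = ½·45·70 = 1575.00, centroid at (165.00, 23.33).
ΣA = 12075.00 mm²
ΣAx̄ = (10500.00)(75.00) + (1575.00)(165.00) = 1047375.00 mm³
ΣAȳ = (10500.00)(35.00) + (1575.00)(23.33) = 404250.00 mm³
x̄ = 1047375.00 / 12075.00 = 86.74 mm
ȳ = 404250.00 / 12075.00 = 33.48 mm

x̄ = 86.74 mm, ȳ = 33.48 mm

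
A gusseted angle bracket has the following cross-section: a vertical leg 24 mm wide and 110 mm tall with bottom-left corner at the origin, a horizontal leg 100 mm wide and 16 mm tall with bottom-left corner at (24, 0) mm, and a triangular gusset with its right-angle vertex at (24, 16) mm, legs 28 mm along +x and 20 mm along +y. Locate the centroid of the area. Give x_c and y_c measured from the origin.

x_c = 35.27 mm, y_c = 36.36 mm

Part | A | x̄ᵢ | ȳᵢ | A·x̄ᵢ | A·ȳᵢ
vertical leg | 2640.00 | 12.00 | 55.00 | 31680.00 | 145200.00
horizontal leg | 1600.00 | 74.00 | 8.00 | 118400.00 | 12800.00
gusset | 280.00 | 33.33 | 22.67 | 9333.33 | 6346.67
Σ | 4520.00 |  |  | 159413.33 | 164346.67
x_c = 159413.33 / 4520.00 = 35.27 mm
y_c = 164346.67 / 4520.00 = 36.36 mm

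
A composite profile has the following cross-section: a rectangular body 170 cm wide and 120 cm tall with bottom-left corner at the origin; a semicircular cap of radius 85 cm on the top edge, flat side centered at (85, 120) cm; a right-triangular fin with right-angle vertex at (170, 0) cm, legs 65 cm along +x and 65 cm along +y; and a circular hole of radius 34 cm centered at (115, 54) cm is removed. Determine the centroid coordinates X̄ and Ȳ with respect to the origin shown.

Part | A | x̄ᵢ | ȳᵢ | A·x̄ᵢ | A·ȳᵢ
rectangular body | 20400.00 | 85.00 | 60.00 | 1734000.00 | 1224000.00
semicircular top | 11349.00 | 85.00 | 156.08 | 964665.29 | 1771297.08
triangular fin | 2112.50 | 191.67 | 21.67 | 404895.83 | 45770.83
hole | -3631.68 | 115.00 | 54.00 | -417643.33 | -196110.78
Σ | 30229.82 |  |  | 2685917.80 | 2844957.14
X̄ = 2685917.80 / 30229.82 = 88.85 cm
Ȳ = 2844957.14 / 30229.82 = 94.11 cm

X̄ = 88.85 cm, Ȳ = 94.11 cm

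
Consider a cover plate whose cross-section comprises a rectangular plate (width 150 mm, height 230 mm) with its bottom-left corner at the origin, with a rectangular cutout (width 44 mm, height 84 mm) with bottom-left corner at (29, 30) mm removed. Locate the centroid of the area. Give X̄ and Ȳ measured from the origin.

X̄ = 77.88 mm, Ȳ = 120.16 mm

plate: A = 150 × 230 = 34500.00, centroid at (75.00, 115.00).
hole: A = −(44 × 84) = -3696.00, centroid at (51.00, 72.00).
ΣA = 30804.00 mm², ΣAX̄ = 2399004.00 mm³, ΣAȲ = 3701388.00 mm³.
X̄ = 2399004.00/30804.00 = 77.88 mm; Ȳ = 3701388.00/30804.00 = 120.16 mm.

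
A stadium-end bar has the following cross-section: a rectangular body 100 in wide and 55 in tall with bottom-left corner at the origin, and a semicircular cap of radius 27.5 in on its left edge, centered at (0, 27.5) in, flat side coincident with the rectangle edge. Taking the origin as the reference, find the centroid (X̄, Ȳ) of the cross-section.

rectangular body: A = 100 × 55 = 5500.00, centroid at (50.00, 27.50).
semicircular end: A = ½π·27.5² = 1187.91, centroid at (-11.67, 27.50).
ΣA = 6687.91 in², ΣAX̄ = 261135.42 in³, ΣAȲ = 183917.65 in³.
X̄ = 261135.42/6687.91 = 39.05 in; Ȳ = 183917.65/6687.91 = 27.50 in.

X̄ = 39.05 in, Ȳ = 27.50 in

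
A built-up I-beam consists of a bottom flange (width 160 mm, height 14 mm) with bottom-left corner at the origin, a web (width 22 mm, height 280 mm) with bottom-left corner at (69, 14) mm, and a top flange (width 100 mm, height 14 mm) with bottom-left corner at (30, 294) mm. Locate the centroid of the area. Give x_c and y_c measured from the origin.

bottom flange: A = 160 × 14 = 2240.00, centroid at (80.00, 7.00).
web: A = 22 × 280 = 6160.00, centroid at (80.00, 154.00).
top flange: A = 100 × 14 = 1400.00, centroid at (80.00, 301.00).
ΣA = 9800.00 mm², ΣAx_c = 784000.00 mm³, ΣAy_c = 1385720.00 mm³.
x_c = 784000.00/9800.00 = 80.00 mm; y_c = 1385720.00/9800.00 = 141.40 mm.

x_c = 80.00 mm, y_c = 141.40 mm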